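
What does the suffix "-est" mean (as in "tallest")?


Suffix: -est
Example: tallest (tall + -est)
Meaning = most


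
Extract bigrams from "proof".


Word: "proof" (length 5)
Number of bigrams = 5 - 2 + 1 = 4
  Position 0: "pr"
  Position 1: "ro"
  Position 2: "oo"
  Position 3: "of"
Bigrams = "pr", "ro", "oo", "of"


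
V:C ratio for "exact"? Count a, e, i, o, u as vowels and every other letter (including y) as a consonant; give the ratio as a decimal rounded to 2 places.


Word: "exact"
Vowels (a,e,i,o,u): 2
Consonants: 3
Ratio = 2/3
= 0.67


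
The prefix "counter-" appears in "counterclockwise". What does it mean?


Prefix: counter-
As in: counterclockwise -> counter- + clockwise
Meaning = against / opposite


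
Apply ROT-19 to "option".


Word: "option"
Shift: 19
Each letter → (letter + shift) mod 26:
  'o' (14) + 19 = 7 → 'h'
  'p' (15) + 19 = 8 → 'i'
  't' (19) + 19 = 12 → 'm'
  'i' (8) + 19 = 1 → 'b'
  'o' (14) + 19 = 7 → 'h'
  'n' (13) + 19 = 6 → 'g'
Result = "himbhg"


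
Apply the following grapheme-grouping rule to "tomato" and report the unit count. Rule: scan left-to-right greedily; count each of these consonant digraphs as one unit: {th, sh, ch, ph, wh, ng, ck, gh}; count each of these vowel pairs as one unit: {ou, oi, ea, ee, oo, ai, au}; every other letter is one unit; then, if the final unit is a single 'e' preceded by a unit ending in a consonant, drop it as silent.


Word: "tomato" (6 letters)
Left-to-right scan:
  [1] 't' (letter)
  [2] 'o' (letter)
  [3] 'm' (letter)
  [4] 'a' (letter)
  [5] 't' (letter)
  [6] 'o' (letter)
Units from scan: 6
Sound units = 6 units


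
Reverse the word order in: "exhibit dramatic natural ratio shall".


Original: "exhibit dramatic natural ratio shall"
Words (1..n): exhibit | dramatic | natural | ratio | shall
Reversed (n..1): shall | ratio | natural | dramatic | exhibit
Result = "shall ratio natural dramatic exhibit"


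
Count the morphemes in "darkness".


Word: "darkness"
Morphemes: dark | -ness
Each morpheme carries meaning
= 2 morphemes


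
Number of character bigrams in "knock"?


Word: "knock" (length 5)
Number of 2-grams = length - 2 + 1 = 5 - 2 + 1
= 4


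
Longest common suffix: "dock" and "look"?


Word 1: "dock"
Word 2: "look"
Comparing from end:
  Pos -1: 'k' == 'k'
  Pos -2: 'c' != 'o' (stop)
LCS = "k" (length 1)


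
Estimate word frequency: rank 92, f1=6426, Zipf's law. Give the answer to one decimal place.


Zipf's law: f(r) = f(1) / r
f(1) = 6426
f(92) = 6426 / 92
= 69.8 occurrences


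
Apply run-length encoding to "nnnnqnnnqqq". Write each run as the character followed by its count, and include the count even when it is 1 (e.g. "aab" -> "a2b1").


String: "nnnnqnnnqqq"
Scanning for consecutive runs:
  'n' x 4
  'q' x 1
  'n' x 3
  'q' x 3
RLE = "n4q1n3q3"


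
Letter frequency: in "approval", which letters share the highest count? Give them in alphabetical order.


Word: "approval"
Letter counts:
  'a': 2
  'l': 1
  'o': 1
  'p': 2
  'r': 1
  'v': 1
Maximum count = 2
Most frequent = 'a', 'p' (2 times each)


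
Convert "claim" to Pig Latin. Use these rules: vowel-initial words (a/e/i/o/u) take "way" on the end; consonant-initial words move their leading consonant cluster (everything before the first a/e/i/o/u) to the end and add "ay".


Word: "claim"
Starts with consonant(s) → move to end, add 'ay'
Consonant cluster: "cl"
Pig Latin = "aimclay"


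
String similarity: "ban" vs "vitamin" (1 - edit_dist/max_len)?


Word 1: "ban" (length 3)
Word 2: "vitamin" (length 7)
One optimal edit sequence:
  1. insert 'v'  (+1)
  2. insert 'i'  (+1)
  3. substitute 'b' -> 't'  (+1)
  4. keep 'a'
  5. insert 'm'  (+1)
  6. insert 'i'  (+1)
  7. keep 'n'
Edit distance = 5
Max length = max(3, 7) = 7
Similarity = 1 - 5/7
= 0.2857


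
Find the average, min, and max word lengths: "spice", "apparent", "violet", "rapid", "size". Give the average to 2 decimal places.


Lengths: "spice"=5, "apparent"=8, "violet"=6, "rapid"=5, "size"=4
Sum = 28, Count = 5
Average = 28/5 = 5.60
= avg=5.60, min=4, max=8


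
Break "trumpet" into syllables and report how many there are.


Word: "trumpet"
Syllable breakdown: trum-pet
Counting: 2 parts
= 2 syllables


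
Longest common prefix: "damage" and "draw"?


Word 1: "damage"
Word 2: "draw"
Comparing from start:
  Pos 0: 'd' == 'd'
  Pos 1: 'a' != 'r' (stop)
LCP = "d" (length 1)


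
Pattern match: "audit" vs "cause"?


Pattern of "audit": [0, 1, 2, 3, 4]
Pattern of "cause": [0, 1, 2, 3, 4]
Patterns match
Same pattern = Yes


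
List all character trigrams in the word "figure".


Word: "figure" (length 6)
Number of trigrams = 6 - 3 + 1 = 4
  Position 0: "fig"
  Position 1: "igu"
  Position 2: "gur"
  Position 3: "ure"
Trigrams = "fig", "igu", "gur", "ure"


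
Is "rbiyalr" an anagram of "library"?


Word 1: "library" → sorted: abilrry
Word 2: "rbiyalr" → sorted: abilrry
Same letters? abilrry == abilrry
Anagram = Yes


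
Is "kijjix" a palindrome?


Word: "kijjix"
Reversed: "xijjik"
Forward == Backward? kijjix != xijjik
Palindrome = No


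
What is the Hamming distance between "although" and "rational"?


Comparing character by character (same length = 8):
  Pos 0: 'a' vs 'r' !=
  Pos 1: 'l' vs 'a' !=
  Pos 2: 't' vs 't' =
  Pos 3: 'h' vs 'i' !=
  Pos 4: 'o' vs 'o' =
  Pos 5: 'u' vs 'n' !=
  Pos 6: 'g' vs 'a' !=
  Pos 7: 'h' vs 'l' !=
Hamming distance = 6


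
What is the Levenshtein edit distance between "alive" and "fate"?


Word 1: "alive" (length 5)
Word 2: "fate" (length 4)
One optimal edit sequence (insert/delete/substitute each cost 1):
  1. delete 'a'  (+1)
  2. substitute 'l' -> 'f'  (+1)
  3. substitute 'i' -> 'a'  (+1)
  4. substitute 'v' -> 't'  (+1)
  5. keep 'e'
Total edit operations: 4
Edit distance = 4


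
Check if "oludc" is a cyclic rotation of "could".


Word: "could", Candidate: "oludc"
Method: check if candidate is substring of word+word
"couldcould" contains "oludc"? No
Is rotation = No


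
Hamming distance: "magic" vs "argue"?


Comparing character by character (same length = 5):
  Pos 0: 'm' vs 'a' !=
  Pos 1: 'a' vs 'r' !=
  Pos 2: 'g' vs 'g' =
  Pos 3: 'i' vs 'u' !=
  Pos 4: 'c' vs 'e' !=
Hamming distance = 4


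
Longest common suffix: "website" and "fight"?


Word 1: "website"
Word 2: "fight"
Comparing from end:
  Pos -1: 'e' != 't' (stop)
LCS = "" (length 0)


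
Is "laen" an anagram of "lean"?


Word 1: "lean" → sorted: aeln
Word 2: "laen" → sorted: aeln
Same letters? aeln == aeln
Anagram = Yes


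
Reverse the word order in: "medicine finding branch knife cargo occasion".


Original: "medicine finding branch knife cargo occasion"
Words (1..n): medicine | finding | branch | knife | cargo | occasion
Reversed (n..1): occasion | cargo | knife | branch | finding | medicine
Result = "occasion cargo knife branch finding medicine"


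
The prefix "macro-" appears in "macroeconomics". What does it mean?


Prefix: macro-
Example: macroeconomics (macro- + economics)
Meaning = large


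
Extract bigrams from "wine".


Word: "wine" (length 4)
Number of bigrams = 4 - 2 + 1 = 3
  Position 0: "wi"
  Position 1: "in"
  Position 2: "ne"
Bigrams = "wi", "in", "ne"


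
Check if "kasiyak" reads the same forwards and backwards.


Word: "kasiyak"
Reversed: "kayisak"
Forward == Backward? kasiyak != kayisak
Palindrome = No


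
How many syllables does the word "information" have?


Word: "information"
Syllable breakdown: in / for / ma / tion
Counting: 4 parts
= 4 syllables


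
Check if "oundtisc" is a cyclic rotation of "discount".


Word: "discount", Candidate: "oundtisc"
Method: check if candidate is substring of word+word
"discountdiscount" contains "oundtisc"? No
Is rotation = No


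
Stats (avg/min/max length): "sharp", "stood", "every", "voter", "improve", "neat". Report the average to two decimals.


Lengths: "sharp"=5, "stood"=5, "every"=5, "voter"=5, "improve"=7, "neat"=4
Sum = 31, Count = 6
Average = 31/6 = 5.17
= avg=5.17, min=4, max=7


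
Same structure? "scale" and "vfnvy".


Pattern of "scale": [0, 1, 2, 3, 4]
Pattern of "vfnvy": [0, 1, 2, 0, 3]
Patterns do not match
Same pattern = No


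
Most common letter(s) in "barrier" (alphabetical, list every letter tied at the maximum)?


Word: "barrier"
Letter counts:
  'a': 1
  'b': 1
  'e': 1
  'i': 1
  'r': 3
Maximum count = 3
Most frequent = 'r' (3 times each)


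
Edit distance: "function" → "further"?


Word 1: "function" (length 8)
Word 2: "further" (length 7)
One optimal edit sequence (insert/delete/substitute each cost 1):
  1. keep 'f'
  2. keep 'u'
  3. delete 'n'  (+1)
  4. substitute 'c' -> 'r'  (+1)
  5. keep 't'
  6. substitute 'i' -> 'h'  (+1)
  7. substitute 'o' -> 'e'  (+1)
  8. substitute 'n' -> 'r'  (+1)
Total edit operations: 5
Edit distance = 5


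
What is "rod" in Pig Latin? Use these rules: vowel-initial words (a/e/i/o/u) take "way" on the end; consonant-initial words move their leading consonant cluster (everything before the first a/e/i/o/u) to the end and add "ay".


Word: "rod"
Starts with consonant(s) → move to end, add 'ay'
Consonant cluster: "r"
Pig Latin = "odray"


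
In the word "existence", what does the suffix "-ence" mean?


Suffix: -ence
Example: existence = exist + -ence
Meaning = state of


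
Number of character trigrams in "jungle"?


Word: "jungle" (length 6)
Number of 3-grams = length - 3 + 1 = 6 - 3 + 1
= 4


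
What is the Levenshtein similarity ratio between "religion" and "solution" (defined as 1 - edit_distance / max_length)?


Word 1: "religion" (length 8)
Word 2: "solution" (length 8)
One optimal edit sequence:
  1. substitute 'r' -> 's'  (+1)
  2. substitute 'e' -> 'o'  (+1)
  3. keep 'l'
  4. substitute 'i' -> 'u'  (+1)
  5. substitute 'g' -> 't'  (+1)
  6. keep 'i'
  7. keep 'o'
  8. keep 'n'
Edit distance = 4
Max length = max(8, 8) = 8
Similarity = 1 - 4/8
= 0.5000


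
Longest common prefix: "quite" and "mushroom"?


Word 1: "quite"
Word 2: "mushroom"
Comparing from start:
  Pos 0: 'q' != 'm' (stop)
LCP = "" (length 0)


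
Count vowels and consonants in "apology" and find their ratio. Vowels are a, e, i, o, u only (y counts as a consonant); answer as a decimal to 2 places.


Word: "apology"
Vowels (a,e,i,o,u): 3
Consonants: 4
Ratio = 3/4
= 0.75


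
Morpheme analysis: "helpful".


Word: "helpful"
Morphemes: help + -ful
Each morpheme carries meaning
= 2 morphemes


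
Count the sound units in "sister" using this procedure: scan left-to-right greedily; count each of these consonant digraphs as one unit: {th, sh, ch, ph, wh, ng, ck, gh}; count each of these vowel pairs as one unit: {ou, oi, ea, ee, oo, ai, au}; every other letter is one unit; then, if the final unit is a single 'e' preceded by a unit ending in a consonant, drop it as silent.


Word: "sister" (6 letters)
Left-to-right scan:
  1. 's' (letter)
  2. 'i' (letter)
  3. 's' (letter)
  4. 't' (letter)
  5. 'e' (letter)
  6. 'r' (letter)
Units from scan: 6
Sound units = 6 units


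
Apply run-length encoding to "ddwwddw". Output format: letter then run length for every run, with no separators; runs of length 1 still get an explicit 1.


String: "ddwwddw"
Scanning for consecutive runs:
  'd' x 2
  'w' x 2
  'd' x 2
  'w' x 1
RLE = "d2w2d2w1"


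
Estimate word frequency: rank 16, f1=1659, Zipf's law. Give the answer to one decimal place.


Zipf's law: f(r) = f(1) / r
f(1) = 1659
f(16) = 1659 / 16
= 103.7 occurrences


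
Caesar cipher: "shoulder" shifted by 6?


Word: "shoulder"
Shift: 6
Each letter → (letter + shift) mod 26:
  's' (18) + 6 = 24 → 'y'
  'h' (7) + 6 = 13 → 'n'
  'o' (14) + 6 = 20 → 'u'
  'u' (20) + 6 = 0 → 'a'
  'l' (11) + 6 = 17 → 'r'
  'd' (3) + 6 = 9 → 'j'
  'e' (4) + 6 = 10 → 'k'
  'r' (17) + 6 = 23 → 'x'
Result = "ynuarjkx"


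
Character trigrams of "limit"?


Word: "limit" (length 5)
Number of trigrams = 5 - 3 + 1 = 3
  Position 0: "lim"
  Position 1: "imi"
  Position 2: "mit"
Trigrams = "lim", "imi", "mit"


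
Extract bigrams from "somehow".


Word: "somehow" (length 7)
Number of bigrams = 7 - 2 + 1 = 6
  Position 0: "so"
  Position 1: "om"
  Position 2: "me"
  Position 3: "eh"
  Position 4: "ho"
  Position 5: "ow"
Bigrams = "so", "om", "me", "eh", "ho", "ow"


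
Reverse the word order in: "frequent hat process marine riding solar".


Original: "frequent hat process marine riding solar"
Words (1..n): frequent | hat | process | marine | riding | solar
Reversed (n..1): solar | riding | marine | process | hat | frequent
Result = "solar riding marine process hat frequent"


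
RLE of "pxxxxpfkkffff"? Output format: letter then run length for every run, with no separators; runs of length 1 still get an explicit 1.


String: "pxxxxpfkkffff"
Scanning for consecutive runs:
  'p' x 1
  'x' x 4
  'p' x 1
  'f' x 1
  'k' x 2
  'f' x 4
RLE = "p1x4p1f1k2f4"


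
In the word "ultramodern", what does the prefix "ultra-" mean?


Prefix: ultra-
As in: ultramodern -> ultra- + modern
Meaning = beyond


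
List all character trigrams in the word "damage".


Word: "damage" (length 6)
Number of trigrams = 6 - 3 + 1 = 4
  Position 0: "dam"
  Position 1: "ama"
  Position 2: "mag"
  Position 3: "age"
Trigrams = "dam", "ama", "mag", "age"


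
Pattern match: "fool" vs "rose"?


Pattern of "fool": [0, 1, 1, 2]
Pattern of "rose": [0, 1, 2, 3]
Patterns do not match
Same pattern = No


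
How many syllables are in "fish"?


Word: "fish"
Syllable breakdown: fish
Counting: 1 part
= 1 syllable


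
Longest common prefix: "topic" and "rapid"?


Word 1: "topic"
Word 2: "rapid"
Comparing from start:
  Pos 0: 't' != 'r' (stop)
LCP = "" (length 0)


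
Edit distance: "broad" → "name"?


Word 1: "broad" (length 5)
Word 2: "name" (length 4)
One optimal edit sequence (insert/delete/substitute each cost 1):
  1. delete 'b'  (+1)
  2. substitute 'r' -> 'n'  (+1)
  3. substitute 'o' -> 'a'  (+1)
  4. substitute 'a' -> 'm'  (+1)
  5. substitute 'd' -> 'e'  (+1)
Total edit operations: 5
Edit distance = 5


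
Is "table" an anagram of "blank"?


Word 1: "blank" → sorted: abkln
Word 2: "table" → sorted: abelt
Same letters? abkln != abelt
Anagram = No


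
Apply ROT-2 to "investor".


Word: "investor"
Shift: 2
Each letter → (letter + shift) mod 26:
  'i' (8) + 2 = 10 → 'k'
  'n' (13) + 2 = 15 → 'p'
  'v' (21) + 2 = 23 → 'x'
  'e' (4) + 2 = 6 → 'g'
  's' (18) + 2 = 20 → 'u'
  't' (19) + 2 = 21 → 'v'
  'o' (14) + 2 = 16 → 'q'
  'r' (17) + 2 = 19 → 't'
Result = "kpxguvqt"


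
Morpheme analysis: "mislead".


Word: "mislead"
Morphemes: mis- + lead
Each morpheme carries meaning
= 2 morphemes


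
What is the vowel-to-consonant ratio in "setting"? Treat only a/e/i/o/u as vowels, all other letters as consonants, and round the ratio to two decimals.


Word: "setting"
Vowels (a,e,i,o,u): 2
Consonants: 5
Ratio = 2/5
= 0.40


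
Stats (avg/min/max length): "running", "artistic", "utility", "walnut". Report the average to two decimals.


Lengths: "running"=7, "artistic"=8, "utility"=7, "walnut"=6
Sum = 28, Count = 4
Average = 28/4 = 7.00
= avg=7.00, min=6, max=8


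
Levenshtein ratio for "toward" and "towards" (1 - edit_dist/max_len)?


Word 1: "toward" (length 6)
Word 2: "towards" (length 7)
One optimal edit sequence:
  1. keep 't'
  2. keep 'o'
  3. keep 'w'
  4. keep 'a'
  5. keep 'r'
  6. keep 'd'
  7. insert 's'  (+1)
Edit distance = 1
Max length = max(6, 7) = 7
Similarity = 1 - 1/7
= 0.8571


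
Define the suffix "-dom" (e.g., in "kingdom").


Suffix: -dom
Example: kingdom = king + -dom
Meaning = state / realm


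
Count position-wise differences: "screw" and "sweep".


Comparing character by character (same length = 5):
  Pos 0: 's' vs 's' =
  Pos 1: 'c' vs 'w' !=
  Pos 2: 'r' vs 'e' !=
  Pos 3: 'e' vs 'e' =
  Pos 4: 'w' vs 'p' !=
Hamming distance = 3


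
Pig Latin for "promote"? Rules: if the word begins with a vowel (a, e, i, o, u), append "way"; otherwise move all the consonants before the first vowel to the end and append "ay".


Word: "promote"
Starts with consonant(s) → move to end, add 'ay'
Consonant cluster: "pr"
Pig Latin = "omotepray"


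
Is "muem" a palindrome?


Word: "muem"
Reversed: "meum"
Forward == Backward? muem != meum
Palindrome = No


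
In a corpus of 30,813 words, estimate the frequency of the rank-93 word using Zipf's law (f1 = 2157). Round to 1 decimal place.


Zipf's law: f(r) = f(1) / r
f(1) = 2157
f(93) = 2157 / 93
= 23.2 occurrences


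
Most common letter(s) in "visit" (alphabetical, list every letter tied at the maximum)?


Word: "visit"
Letter counts:
  'i': 2
  's': 1
  't': 1
  'v': 1
Maximum count = 2
Most frequent = 'i' (2 times each)


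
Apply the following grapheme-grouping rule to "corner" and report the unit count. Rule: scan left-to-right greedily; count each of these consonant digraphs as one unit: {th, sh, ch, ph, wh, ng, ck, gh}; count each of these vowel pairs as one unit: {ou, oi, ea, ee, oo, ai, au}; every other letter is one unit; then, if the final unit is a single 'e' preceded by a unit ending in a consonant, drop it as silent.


Word: "corner" (6 letters)
Left-to-right scan:
  1. 'c' (letter)
  2. 'o' (letter)
  3. 'r' (letter)
  4. 'n' (letter)
  5. 'e' (letter)
  6. 'r' (letter)
Units from scan: 6
Sound units = 6 units


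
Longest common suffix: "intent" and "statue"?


Word 1: "intent"
Word 2: "statue"
Comparing from end:
  Pos -1: 't' != 'e' (stop)
LCS = "" (length 0)


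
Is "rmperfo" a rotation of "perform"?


Word: "perform", Candidate: "rmperfo"
Method: check if candidate is substring of word+word
"performperform" contains "rmperfo"? Yes
Is rotation = Yes


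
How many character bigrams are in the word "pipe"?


Word: "pipe" (length 4)
Number of 2-grams = length - 2 + 1 = 4 - 2 + 1
= 3


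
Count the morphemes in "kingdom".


Word: "kingdom"
Morphemes: king / -dom
Each morpheme carries meaning
= 2 morphemes


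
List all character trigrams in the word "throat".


Word: "throat" (length 6)
Number of trigrams = 6 - 3 + 1 = 4
  Position 0: "thr"
  Position 1: "hro"
  Position 2: "roa"
  Position 3: "oat"
Trigrams = "thr", "hro", "roa", "oat"


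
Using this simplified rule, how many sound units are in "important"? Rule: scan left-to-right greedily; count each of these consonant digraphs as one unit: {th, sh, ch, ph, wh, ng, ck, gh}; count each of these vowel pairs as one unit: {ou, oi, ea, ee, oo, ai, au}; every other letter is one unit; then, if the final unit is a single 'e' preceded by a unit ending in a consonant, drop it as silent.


Word: "important" (9 letters)
Left-to-right scan:
  1. 'i' (letter)
  2. 'm' (letter)
  3. 'p' (letter)
  4. 'o' (letter)
  5. 'r' (letter)
  6. 't' (letter)
  7. 'a' (letter)
  8. 'n' (letter)
  9. 't' (letter)
Units from scan: 9
Sound units = 9 units


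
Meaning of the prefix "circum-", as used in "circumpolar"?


Prefix: circum-
Example: circumpolar (circum- + polar)
Meaning = around


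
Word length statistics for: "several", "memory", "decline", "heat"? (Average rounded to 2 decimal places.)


Lengths: "several"=7, "memory"=6, "decline"=7, "heat"=4
Sum = 24, Count = 4
Average = 24/4 = 6.00
= avg=6.00, min=4, max=7


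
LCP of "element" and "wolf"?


Word 1: "element"
Word 2: "wolf"
Comparing from start:
  Pos 0: 'e' != 'w' (stop)
LCP = "" (length 0)


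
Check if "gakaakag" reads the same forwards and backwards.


Word: "gakaakag"
Reversed: "gakaakag"
Forward == Backward? gakaakag == gakaakag
Palindrome = Yes


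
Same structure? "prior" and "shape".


Pattern of "prior": [0, 1, 2, 3, 1]
Pattern of "shape": [0, 1, 2, 3, 4]
Patterns do not match
Same pattern = No


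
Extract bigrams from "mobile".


Word: "mobile" (length 6)
Number of bigrams = 6 - 2 + 1 = 5
  Position 0: "mo"
  Position 1: "ob"
  Position 2: "bi"
  Position 3: "il"
  Position 4: "le"
Bigrams = "mo", "ob", "bi", "il", "le"


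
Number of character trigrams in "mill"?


Word: "mill" (length 4)
Number of 3-grams = length - 3 + 1 = 4 - 3 + 1
= 2


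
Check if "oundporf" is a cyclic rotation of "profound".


Word: "profound", Candidate: "oundporf"
Method: check if candidate is substring of word+word
"profoundprofound" contains "oundporf"? No
Is rotation = No


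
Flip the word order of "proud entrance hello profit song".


Original: "proud entrance hello profit song"
Words (1..n): proud | entrance | hello | profit | song
Reversed (n..1): song | profit | hello | entrance | proud
Result = "song profit hello entrance proud"


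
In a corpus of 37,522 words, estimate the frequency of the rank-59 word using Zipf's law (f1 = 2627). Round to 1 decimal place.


Zipf's law: f(r) = f(1) / r
f(1) = 2627
f(59) = 2627 / 59
= 44.5 occurrences


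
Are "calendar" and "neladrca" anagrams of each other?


Word 1: "calendar" → sorted: aacdelnr
Word 2: "neladrca" → sorted: aacdelnr
Same letters? aacdelnr == aacdelnr
Anagram = Yes


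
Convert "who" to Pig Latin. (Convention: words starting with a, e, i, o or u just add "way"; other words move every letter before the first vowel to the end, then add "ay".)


Word: "who"
Starts with consonant(s) → move to end, add 'ay'
Consonant cluster: "wh"
Pig Latin = "owhay"


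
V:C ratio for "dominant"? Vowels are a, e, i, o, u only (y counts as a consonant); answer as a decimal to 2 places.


Word: "dominant"
Vowels (a,e,i,o,u): 3
Consonants: 5
Ratio = 3/5
= 0.60


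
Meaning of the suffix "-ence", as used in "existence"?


Suffix: -ence
Example: existence (exist + -ence)
Meaning = state of


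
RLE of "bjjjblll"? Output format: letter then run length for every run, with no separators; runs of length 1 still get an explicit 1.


String: "bjjjblll"
Scanning for consecutive runs:
  'b' x 1
  'j' x 3
  'b' x 1
  'l' x 3
RLE = "b1j3b1l3"


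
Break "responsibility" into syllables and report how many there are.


Word: "responsibility"
Syllable breakdown: re-spon-si-bil-i-ty
Counting: 6 parts
= 6 syllables


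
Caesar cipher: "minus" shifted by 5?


Word: "minus"
Shift: 5
Each letter → (letter + shift) mod 26:
  'm' (12) + 5 = 17 → 'r'
  'i' (8) + 5 = 13 → 'n'
  'n' (13) + 5 = 18 → 's'
  'u' (20) + 5 = 25 → 'z'
  's' (18) + 5 = 23 → 'x'
Result = "rnszx"


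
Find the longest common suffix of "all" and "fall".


Word 1: "all"
Word 2: "fall"
Comparing from end:
  Pos -1: 'l' == 'l'
  Pos -2: 'l' == 'l'
  Pos -3: 'a' == 'a'
LCS = "all" (length 3)


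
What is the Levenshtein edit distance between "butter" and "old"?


Word 1: "butter" (length 6)
Word 2: "old" (length 3)
One optimal edit sequence (insert/delete/substitute each cost 1):
  1. delete 'b'  (+1)
  2. delete 'u'  (+1)
  3. delete 't'  (+1)
  4. substitute 't' -> 'o'  (+1)
  5. substitute 'e' -> 'l'  (+1)
  6. substitute 'r' -> 'd'  (+1)
Total edit operations: 6
Edit distance = 6


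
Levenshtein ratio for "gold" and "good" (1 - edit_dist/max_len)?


Word 1: "gold" (length 4)
Word 2: "good" (length 4)
One optimal edit sequence:
  1. keep 'g'
  2. keep 'o'
  3. substitute 'l' -> 'o'  (+1)
  4. keep 'd'
Edit distance = 1
Max length = max(4, 4) = 4
Similarity = 1 - 1/4
= 0.7500


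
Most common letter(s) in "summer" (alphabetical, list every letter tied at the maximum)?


Word: "summer"
Letter counts:
  'e': 1
  'm': 2
  'r': 1
  's': 1
  'u': 1
Maximum count = 2
Most frequent = 'm' (2 times each)


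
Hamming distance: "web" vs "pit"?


Comparing character by character (same length = 3):
  Pos 0: 'w' vs 'p' !=
  Pos 1: 'e' vs 'i' !=
  Pos 2: 'b' vs 't' !=
Hamming distance = 3


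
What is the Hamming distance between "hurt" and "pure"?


Comparing character by character (same length = 4):
  Pos 0: 'h' vs 'p' !=
  Pos 1: 'u' vs 'u' =
  Pos 2: 'r' vs 'r' =
  Pos 3: 't' vs 'e' !=
Hamming distance = 2


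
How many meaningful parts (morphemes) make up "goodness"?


Word: "goodness"
Morphemes: good / -ness
Each morpheme carries meaning
= 2 morphemes


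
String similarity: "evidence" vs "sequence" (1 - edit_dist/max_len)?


Word 1: "evidence" (length 8)
Word 2: "sequence" (length 8)
One optimal edit sequence:
  1. substitute 'e' -> 's'  (+1)
  2. substitute 'v' -> 'e'  (+1)
  3. substitute 'i' -> 'q'  (+1)
  4. substitute 'd' -> 'u'  (+1)
  5. keep 'e'
  6. keep 'n'
  7. keep 'c'
  8. keep 'e'
Edit distance = 4
Max length = max(8, 8) = 8
Similarity = 1 - 4/8
= 0.5000


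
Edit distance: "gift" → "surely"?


Word 1: "gift" (length 4)
Word 2: "surely" (length 6)
One optimal edit sequence (insert/delete/substitute each cost 1):
  1. insert 's'  (+1)
  2. insert 'u'  (+1)
  3. substitute 'g' -> 'r'  (+1)
  4. substitute 'i' -> 'e'  (+1)
  5. substitute 'f' -> 'l'  (+1)
  6. substitute 't' -> 'y'  (+1)
Total edit operations: 6
Edit distance = 6


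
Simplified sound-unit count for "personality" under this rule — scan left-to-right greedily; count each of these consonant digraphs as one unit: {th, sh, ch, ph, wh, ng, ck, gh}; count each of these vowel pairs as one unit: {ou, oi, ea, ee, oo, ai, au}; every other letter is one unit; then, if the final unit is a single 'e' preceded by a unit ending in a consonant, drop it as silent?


Word: "personality" (11 letters)
Left-to-right scan:
  [1] 'p' (letter)
  [2] 'e' (letter)
  [3] 'r' (letter)
  [4] 's' (letter)
  [5] 'o' (letter)
  [6] 'n' (letter)
  [7] 'a' (letter)
  [8] 'l' (letter)
  [9] 'i' (letter)
  [10] 't' (letter)
  [11] 'y' (letter)
Units from scan: 11
Sound units = 11 units


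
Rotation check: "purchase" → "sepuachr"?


Word: "purchase", Candidate: "sepuachr"
Method: check if candidate is substring of word+word
"purchasepurchase" contains "sepuachr"? No
Is rotation = No


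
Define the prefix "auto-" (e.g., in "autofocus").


Prefix: auto-
Example: autofocus (auto- + focus)
Meaning = self


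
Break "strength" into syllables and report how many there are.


Word: "strength"
Syllable breakdown: strength
Counting: 1 part
= 1 syllable


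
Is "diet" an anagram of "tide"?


Word 1: "tide" → sorted: deit
Word 2: "diet" → sorted: deit
Same letters? deit == deit
Anagram = Yes


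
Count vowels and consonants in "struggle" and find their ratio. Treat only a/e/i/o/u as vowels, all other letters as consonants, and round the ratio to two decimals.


Word: "struggle"
Vowels (a,e,i,o,u): 2
Consonants: 6
Ratio = 2/6
= 0.33


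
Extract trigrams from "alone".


Word: "alone" (length 5)
Number of trigrams = 5 - 3 + 1 = 3
  Position 0: "alo"
  Position 1: "lon"
  Position 2: "one"
Trigrams = "alo", "lon", "one"


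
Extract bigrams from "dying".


Word: "dying" (length 5)
Number of bigrams = 5 - 2 + 1 = 4
  Position 0: "dy"
  Position 1: "yi"
  Position 2: "in"
  Position 3: "ng"
Bigrams = "dy", "yi", "in", "ng"


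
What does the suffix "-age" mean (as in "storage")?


Suffix: -age
As in: storage -> store + -age, with a spelling change
Meaning = result / collection


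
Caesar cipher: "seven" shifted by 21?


Word: "seven"
Shift: 21
Each letter → (letter + shift) mod 26:
  's' (18) + 21 = 13 → 'n'
  'e' (4) + 21 = 25 → 'z'
  'v' (21) + 21 = 16 → 'q'
  'e' (4) + 21 = 25 → 'z'
  'n' (13) + 21 = 8 → 'i'
Result = "nzqzi"


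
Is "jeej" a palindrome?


Word: "jeej"
Reversed: "jeej"
Forward == Backward? jeej == jeej
Palindrome = Yes


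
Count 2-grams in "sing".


Word: "sing" (length 4)
Number of 2-grams = length - 2 + 1 = 4 - 2 + 1
= 3


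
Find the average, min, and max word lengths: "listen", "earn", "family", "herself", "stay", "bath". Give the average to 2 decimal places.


Lengths: "listen"=6, "earn"=4, "family"=6, "herself"=7, "stay"=4, "bath"=4
Sum = 31, Count = 6
Average = 31/6 = 5.17
= avg=5.17, min=4, max=7


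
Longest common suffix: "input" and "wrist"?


Word 1: "input"
Word 2: "wrist"
Comparing from end:
  Pos -1: 't' == 't'
  Pos -2: 'u' != 's' (stop)
LCS = "t" (length 1)


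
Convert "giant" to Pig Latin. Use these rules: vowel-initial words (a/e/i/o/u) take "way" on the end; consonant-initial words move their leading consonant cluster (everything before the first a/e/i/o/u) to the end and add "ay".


Word: "giant"
Starts with consonant(s) → move to end, add 'ay'
Consonant cluster: "g"
Pig Latin = "iantgay"


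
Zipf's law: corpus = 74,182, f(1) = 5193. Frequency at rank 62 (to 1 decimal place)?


Zipf's law: f(r) = f(1) / r
f(1) = 5193
f(62) = 5193 / 62
= 83.8 occurrences


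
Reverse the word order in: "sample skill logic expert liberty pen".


Original: "sample skill logic expert liberty pen"
Words (1..n): sample | skill | logic | expert | liberty | pen
Reversed (n..1): pen | liberty | expert | logic | skill | sample
Result = "pen liberty expert logic skill sample"


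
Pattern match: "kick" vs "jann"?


Pattern of "kick": [0, 1, 2, 0]
Pattern of "jann": [0, 1, 2, 2]
Patterns do not match
Same pattern = No


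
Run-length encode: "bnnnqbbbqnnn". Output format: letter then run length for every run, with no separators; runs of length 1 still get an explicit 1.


String: "bnnnqbbbqnnn"
Scanning for consecutive runs:
  'b' x 1
  'n' x 3
  'q' x 1
  'b' x 3
  'q' x 1
  'n' x 3
RLE = "b1n3q1b3q1n3"


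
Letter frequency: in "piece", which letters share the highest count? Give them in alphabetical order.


Word: "piece"
Letter counts:
  'c': 1
  'e': 2
  'i': 1
  'p': 1
Maximum count = 2
Most frequent = 'e' (2 times each)


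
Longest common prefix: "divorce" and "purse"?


Word 1: "divorce"
Word 2: "purse"
Comparing from start:
  Pos 0: 'd' != 'p' (stop)
LCP = "" (length 0)


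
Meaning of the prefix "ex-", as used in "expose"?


Prefix: ex-
Example: expose = ex- + pose
Meaning = out / former


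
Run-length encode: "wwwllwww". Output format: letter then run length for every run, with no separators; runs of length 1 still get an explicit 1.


String: "wwwllwww"
Scanning for consecutive runs:
  'w' x 3
  'l' x 2
  'w' x 3
RLE = "w3l2w3"


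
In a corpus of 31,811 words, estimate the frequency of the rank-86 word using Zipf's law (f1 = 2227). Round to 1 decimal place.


Zipf's law: f(r) = f(1) / r
f(1) = 2227
f(86) = 2227 / 86
= 25.9 occurrences


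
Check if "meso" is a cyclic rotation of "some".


Word: "some", Candidate: "meso"
Method: check if candidate is substring of word+word
"somesome" contains "meso"? Yes
Is rotation = Yes


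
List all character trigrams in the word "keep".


Word: "keep" (length 4)
Number of trigrams = 4 - 3 + 1 = 2
  Position 0: "kee"
  Position 1: "eep"
Trigrams = "kee", "eep"


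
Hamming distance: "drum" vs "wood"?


Comparing character by character (same length = 4):
  Pos 0: 'd' vs 'w' !=
  Pos 1: 'r' vs 'o' !=
  Pos 2: 'u' vs 'o' !=
  Pos 3: 'm' vs 'd' !=
Hamming distance = 4


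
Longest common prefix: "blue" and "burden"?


Word 1: "blue"
Word 2: "burden"
Comparing from start:
  Pos 0: 'b' == 'b'
  Pos 1: 'l' != 'u' (stop)
LCP = "b" (length 1)


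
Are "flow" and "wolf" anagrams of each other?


Word 1: "flow" → sorted: flow
Word 2: "wolf" → sorted: flow
Same letters? flow == flow
Anagram = Yes


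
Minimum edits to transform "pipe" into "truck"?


Word 1: "pipe" (length 4)
Word 2: "truck" (length 5)
One optimal edit sequence (insert/delete/substitute each cost 1):
  1. insert 't'  (+1)
  2. substitute 'p' -> 'r'  (+1)
  3. substitute 'i' -> 'u'  (+1)
  4. substitute 'p' -> 'c'  (+1)
  5. substitute 'e' -> 'k'  (+1)
Total edit operations: 5
Edit distance = 5


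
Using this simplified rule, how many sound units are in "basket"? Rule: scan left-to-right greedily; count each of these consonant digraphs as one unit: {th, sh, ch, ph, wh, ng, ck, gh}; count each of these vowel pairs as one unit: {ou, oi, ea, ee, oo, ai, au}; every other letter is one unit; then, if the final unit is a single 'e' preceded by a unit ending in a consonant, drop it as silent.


Word: "basket" (6 letters)
Left-to-right scan:
  (1) 'b' (letter)
  (2) 'a' (letter)
  (3) 's' (letter)
  (4) 'k' (letter)
  (5) 'e' (letter)
  (6) 't' (letter)
Units from scan: 6
Sound units = 6 units


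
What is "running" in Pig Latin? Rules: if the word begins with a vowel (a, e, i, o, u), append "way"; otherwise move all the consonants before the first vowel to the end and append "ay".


Word: "running"
Starts with consonant(s) → move to end, add 'ay'
Consonant cluster: "r"
Pig Latin = "unningray"


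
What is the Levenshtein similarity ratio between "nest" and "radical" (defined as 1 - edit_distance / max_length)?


Word 1: "nest" (length 4)
Word 2: "radical" (length 7)
One optimal edit sequence:
  1. insert 'r'  (+1)
  2. insert 'a'  (+1)
  3. insert 'd'  (+1)
  4. substitute 'n' -> 'i'  (+1)
  5. substitute 'e' -> 'c'  (+1)
  6. substitute 's' -> 'a'  (+1)
  7. substitute 't' -> 'l'  (+1)
Edit distance = 7
Max length = max(4, 7) = 7
Similarity = 1 - 7/7
= 0.0000


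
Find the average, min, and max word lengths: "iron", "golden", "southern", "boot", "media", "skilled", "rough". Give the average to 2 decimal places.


Lengths: "iron"=4, "golden"=6, "southern"=8, "boot"=4, "media"=5, "skilled"=7, "rough"=5
Sum = 39, Count = 7
Average = 39/7 = 5.57
= avg=5.57, min=4, max=8


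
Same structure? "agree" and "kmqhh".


Pattern of "agree": [0, 1, 2, 3, 3]
Pattern of "kmqhh": [0, 1, 2, 3, 3]
Patterns match
Same pattern = Yes


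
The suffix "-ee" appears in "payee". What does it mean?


Suffix: -ee
Example: payee (pay + -ee)
Meaning = one who receives


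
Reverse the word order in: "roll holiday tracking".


Original: "roll holiday tracking"
Words (1..n): roll | holiday | tracking
Reversed (n..1): tracking | holiday | roll
Result = "tracking holiday roll"


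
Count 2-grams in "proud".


Word: "proud" (length 5)
Number of 2-grams = length - 2 + 1 = 5 - 2 + 1
= 4


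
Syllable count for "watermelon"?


Word: "watermelon"
Syllable breakdown: wa · ter · mel · on
Counting: 4 parts
= 4 syllables


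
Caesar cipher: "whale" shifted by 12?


Word: "whale"
Shift: 12
Each letter → (letter + shift) mod 26:
  'w' (22) + 12 = 8 → 'i'
  'h' (7) + 12 = 19 → 't'
  'a' (0) + 12 = 12 → 'm'
  'l' (11) + 12 = 23 → 'x'
  'e' (4) + 12 = 16 → 'q'
Result = "itmxq"


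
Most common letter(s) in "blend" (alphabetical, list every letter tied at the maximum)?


Word: "blend"
Letter counts:
  'b': 1
  'd': 1
  'e': 1
  'l': 1
  'n': 1
Maximum count = 1
Most frequent = 'b', 'd', 'e', 'l', 'n' (1 time each)


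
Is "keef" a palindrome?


Word: "keef"
Reversed: "feek"
Forward == Backward? keef != feek
Palindrome = No


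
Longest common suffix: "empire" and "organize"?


Word 1: "empire"
Word 2: "organize"
Comparing from end:
  Pos -1: 'e' == 'e'
  Pos -2: 'r' != 'z' (stop)
LCS = "e" (length 1)


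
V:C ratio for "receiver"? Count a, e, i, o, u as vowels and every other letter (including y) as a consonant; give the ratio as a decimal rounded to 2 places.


Word: "receiver"
Vowels (a,e,i,o,u): 4
Consonants: 4
Ratio = 4/4
= 1.00


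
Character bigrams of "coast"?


Word: "coast" (length 5)
Number of bigrams = 5 - 2 + 1 = 4
  Position 0: "co"
  Position 1: "oa"
  Position 2: "as"
  Position 3: "st"
Bigrams = "co", "oa", "as", "st"


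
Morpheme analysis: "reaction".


Word: "reaction"
Morphemes: re- + act + -ion
Each morpheme carries meaning
= 3 morphemes


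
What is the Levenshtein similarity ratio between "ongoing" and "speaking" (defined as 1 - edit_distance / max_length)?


Word 1: "ongoing" (length 7)
Word 2: "speaking" (length 8)
One optimal edit sequence:
  1. insert 's'  (+1)
  2. substitute 'o' -> 'p'  (+1)
  3. substitute 'n' -> 'e'  (+1)
  4. substitute 'g' -> 'a'  (+1)
  5. substitute 'o' -> 'k'  (+1)
  6. keep 'i'
  7. keep 'n'
  8. keep 'g'
Edit distance = 5
Max length = max(7, 8) = 8
Similarity = 1 - 5/8
= 0.3750


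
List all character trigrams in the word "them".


Word: "them" (length 4)
Number of trigrams = 4 - 3 + 1 = 2
  Position 0: "the"
  Position 1: "hem"
Trigrams = "the", "hem"


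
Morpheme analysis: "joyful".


Word: "joyful"
Morphemes: joy + -ful
Each morpheme carries meaning
= 2 morphemes


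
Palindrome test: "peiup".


Word: "peiup"
Reversed: "puiep"
Forward == Backward? peiup != puiep
Palindrome = No


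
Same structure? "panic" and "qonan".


Pattern of "panic": [0, 1, 2, 3, 4]
Pattern of "qonan": [0, 1, 2, 3, 2]
Patterns do not match
Same pattern = No


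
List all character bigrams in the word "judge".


Word: "judge" (length 5)
Number of bigrams = 5 - 2 + 1 = 4
  Position 0: "ju"
  Position 1: "ud"
  Position 2: "dg"
  Position 3: "ge"
Bigrams = "ju", "ud", "dg", "ge"


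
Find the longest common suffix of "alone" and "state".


Word 1: "alone"
Word 2: "state"
Comparing from end:
  Pos -1: 'e' == 'e'
  Pos -2: 'n' != 't' (stop)
LCS = "e" (length 1)


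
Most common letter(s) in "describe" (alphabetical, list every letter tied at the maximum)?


Word: "describe"
Letter counts:
  'b': 1
  'c': 1
  'd': 1
  'e': 2
  'i': 1
  'r': 1
  's': 1
Maximum count = 2
Most frequent = 'e' (2 times each)


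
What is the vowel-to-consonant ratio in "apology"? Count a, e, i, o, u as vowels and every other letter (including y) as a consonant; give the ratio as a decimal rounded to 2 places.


Word: "apology"
Vowels (a,e,i,o,u): 3
Consonants: 4
Ratio = 3/4
= 0.75


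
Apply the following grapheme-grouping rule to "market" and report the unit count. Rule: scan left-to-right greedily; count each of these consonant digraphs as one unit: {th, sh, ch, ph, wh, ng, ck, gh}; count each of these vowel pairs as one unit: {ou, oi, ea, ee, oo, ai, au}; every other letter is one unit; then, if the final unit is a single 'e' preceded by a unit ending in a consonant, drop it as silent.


Word: "market" (6 letters)
Left-to-right scan:
  [1] 'm' (letter)
  [2] 'a' (letter)
  [3] 'r' (letter)
  [4] 'k' (letter)
  [5] 'e' (letter)
  [6] 't' (letter)
Units from scan: 6
Sound units = 6 units


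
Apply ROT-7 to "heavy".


Word: "heavy"
Shift: 7
Each letter → (letter + shift) mod 26:
  'h' (7) + 7 = 14 → 'o'
  'e' (4) + 7 = 11 → 'l'
  'a' (0) + 7 = 7 → 'h'
  'v' (21) + 7 = 2 → 'c'
  'y' (24) + 7 = 5 → 'f'
Result = "olhcf"


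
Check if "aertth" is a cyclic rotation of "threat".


Word: "threat", Candidate: "aertth"
Method: check if candidate is substring of word+word
"threatthreat" contains "aertth"? No
Is rotation = No


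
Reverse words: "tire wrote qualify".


Original: "tire wrote qualify"
Words (1..n): tire | wrote | qualify
Reversed (n..1): qualify | wrote | tire
Result = "qualify wrote tire"


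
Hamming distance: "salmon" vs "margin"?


Comparing character by character (same length = 6):
  Pos 0: 's' vs 'm' !=
  Pos 1: 'a' vs 'a' =
  Pos 2: 'l' vs 'r' !=
  Pos 3: 'm' vs 'g' !=
  Pos 4: 'o' vs 'i' !=
  Pos 5: 'n' vs 'n' =
Hamming distance = 4


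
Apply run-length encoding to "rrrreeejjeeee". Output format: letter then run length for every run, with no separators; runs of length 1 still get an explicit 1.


String: "rrrreeejjeeee"
Scanning for consecutive runs:
  'r' x 4
  'e' x 3
  'j' x 2
  'e' x 4
RLE = "r4e3j2e4"


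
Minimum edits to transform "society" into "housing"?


Word 1: "society" (length 7)
Word 2: "housing" (length 7)
One optimal edit sequence (insert/delete/substitute each cost 1):
  1. substitute 's' -> 'h'  (+1)
  2. keep 'o'
  3. substitute 'c' -> 'u'  (+1)
  4. substitute 'i' -> 's'  (+1)
  5. substitute 'e' -> 'i'  (+1)
  6. substitute 't' -> 'n'  (+1)
  7. substitute 'y' -> 'g'  (+1)
Total edit operations: 6
Edit distance = 6
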